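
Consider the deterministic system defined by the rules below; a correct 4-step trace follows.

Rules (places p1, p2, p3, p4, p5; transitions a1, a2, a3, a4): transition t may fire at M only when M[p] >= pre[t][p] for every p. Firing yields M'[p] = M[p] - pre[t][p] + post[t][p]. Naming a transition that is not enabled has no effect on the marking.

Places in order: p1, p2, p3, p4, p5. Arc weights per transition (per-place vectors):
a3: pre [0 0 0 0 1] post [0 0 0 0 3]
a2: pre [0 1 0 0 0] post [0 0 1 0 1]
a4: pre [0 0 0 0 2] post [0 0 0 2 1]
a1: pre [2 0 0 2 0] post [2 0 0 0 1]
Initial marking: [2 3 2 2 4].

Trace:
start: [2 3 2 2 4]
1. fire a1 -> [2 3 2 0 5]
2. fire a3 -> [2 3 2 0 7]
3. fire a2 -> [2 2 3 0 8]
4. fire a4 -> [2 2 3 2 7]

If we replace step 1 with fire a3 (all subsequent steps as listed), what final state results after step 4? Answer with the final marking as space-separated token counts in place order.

2 2 3 4 8

(re-executing from step 1 with the substitution; state before step 1: [2 3 2 2 4])
1. fire a3 -> [2 3 2 2 6]
2. fire a3 -> [2 3 2 2 8]
3. fire a2 -> [2 2 3 2 9]
4. fire a4 -> [2 2 3 4 8]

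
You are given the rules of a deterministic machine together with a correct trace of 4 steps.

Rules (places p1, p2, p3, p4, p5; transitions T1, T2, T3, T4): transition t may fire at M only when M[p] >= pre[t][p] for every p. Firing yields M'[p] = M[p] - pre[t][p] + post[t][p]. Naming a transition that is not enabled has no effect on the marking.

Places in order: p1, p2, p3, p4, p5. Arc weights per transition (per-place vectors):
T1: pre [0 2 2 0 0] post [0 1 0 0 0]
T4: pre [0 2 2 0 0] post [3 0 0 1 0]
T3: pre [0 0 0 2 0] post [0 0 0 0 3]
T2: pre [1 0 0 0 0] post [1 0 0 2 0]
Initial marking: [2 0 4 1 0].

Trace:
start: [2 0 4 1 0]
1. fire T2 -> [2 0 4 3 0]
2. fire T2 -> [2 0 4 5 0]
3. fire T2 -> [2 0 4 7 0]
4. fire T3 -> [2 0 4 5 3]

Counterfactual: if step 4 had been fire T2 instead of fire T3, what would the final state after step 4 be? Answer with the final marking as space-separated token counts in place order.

(re-executing from step 4 with the substitution; state before step 4: [2 0 4 7 0])
4. fire T2 -> [2 0 4 9 0]

2 0 4 9 0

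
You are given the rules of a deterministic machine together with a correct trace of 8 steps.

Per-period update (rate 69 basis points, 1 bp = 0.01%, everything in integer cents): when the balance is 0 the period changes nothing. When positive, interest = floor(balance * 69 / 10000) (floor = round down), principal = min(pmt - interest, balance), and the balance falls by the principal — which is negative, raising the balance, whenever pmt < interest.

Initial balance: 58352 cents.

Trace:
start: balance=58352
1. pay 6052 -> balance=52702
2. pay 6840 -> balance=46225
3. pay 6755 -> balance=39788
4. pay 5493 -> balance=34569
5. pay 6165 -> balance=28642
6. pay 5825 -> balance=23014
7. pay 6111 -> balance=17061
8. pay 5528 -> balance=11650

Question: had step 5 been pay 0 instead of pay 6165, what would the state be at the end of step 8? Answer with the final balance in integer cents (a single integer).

(re-executing from step 5 with the substitution; state before step 5: balance=34569)
5. pay 0 -> balance=34807
6. pay 5825 -> balance=29222
7. pay 6111 -> balance=23312
8. pay 5528 -> balance=17944

17944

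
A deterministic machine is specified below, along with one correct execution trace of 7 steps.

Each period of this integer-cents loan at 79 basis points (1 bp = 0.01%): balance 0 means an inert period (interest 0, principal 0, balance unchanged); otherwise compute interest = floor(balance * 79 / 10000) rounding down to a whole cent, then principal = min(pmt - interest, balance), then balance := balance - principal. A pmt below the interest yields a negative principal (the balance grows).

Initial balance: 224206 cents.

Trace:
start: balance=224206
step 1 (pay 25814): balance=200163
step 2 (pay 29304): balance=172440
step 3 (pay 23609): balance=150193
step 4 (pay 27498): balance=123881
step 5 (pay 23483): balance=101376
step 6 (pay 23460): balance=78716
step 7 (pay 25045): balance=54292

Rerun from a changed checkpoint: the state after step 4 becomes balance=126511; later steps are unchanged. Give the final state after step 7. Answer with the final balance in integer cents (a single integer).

56985

state after step 4 := balance=126511
step 5 (pay 23483): balance=104027
step 6 (pay 23460): balance=81388
step 7 (pay 25045): balance=56985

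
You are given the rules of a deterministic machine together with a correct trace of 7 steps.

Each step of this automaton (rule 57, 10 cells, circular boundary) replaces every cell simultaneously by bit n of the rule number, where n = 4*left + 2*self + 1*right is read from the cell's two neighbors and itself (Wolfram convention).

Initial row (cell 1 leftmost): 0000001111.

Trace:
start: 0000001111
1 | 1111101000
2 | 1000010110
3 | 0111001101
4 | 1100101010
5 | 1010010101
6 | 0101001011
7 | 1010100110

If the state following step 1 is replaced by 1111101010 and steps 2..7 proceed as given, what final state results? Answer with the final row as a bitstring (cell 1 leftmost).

1010100110

state after step 1 := 1111101010
2 | 1000010101
3 | 0111001011
4 | 1100100110
5 | 1010010101
6 | 0101001011
7 | 1010100110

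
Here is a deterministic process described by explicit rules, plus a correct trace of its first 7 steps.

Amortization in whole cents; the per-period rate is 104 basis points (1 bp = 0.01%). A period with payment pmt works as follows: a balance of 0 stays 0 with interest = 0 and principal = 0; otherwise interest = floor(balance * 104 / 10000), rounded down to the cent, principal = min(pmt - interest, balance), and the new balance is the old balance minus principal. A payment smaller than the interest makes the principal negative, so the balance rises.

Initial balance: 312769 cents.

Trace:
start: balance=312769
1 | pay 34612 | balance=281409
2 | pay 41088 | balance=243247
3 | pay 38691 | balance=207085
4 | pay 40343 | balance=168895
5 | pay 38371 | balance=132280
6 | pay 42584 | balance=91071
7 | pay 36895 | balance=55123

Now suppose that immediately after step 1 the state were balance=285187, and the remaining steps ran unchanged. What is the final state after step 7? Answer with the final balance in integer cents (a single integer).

59143

state after step 1 := balance=285187
2 | pay 41088 | balance=247064
3 | pay 38691 | balance=210942
4 | pay 40343 | balance=172792
5 | pay 38371 | balance=136218
6 | pay 42584 | balance=95050
7 | pay 36895 | balance=59143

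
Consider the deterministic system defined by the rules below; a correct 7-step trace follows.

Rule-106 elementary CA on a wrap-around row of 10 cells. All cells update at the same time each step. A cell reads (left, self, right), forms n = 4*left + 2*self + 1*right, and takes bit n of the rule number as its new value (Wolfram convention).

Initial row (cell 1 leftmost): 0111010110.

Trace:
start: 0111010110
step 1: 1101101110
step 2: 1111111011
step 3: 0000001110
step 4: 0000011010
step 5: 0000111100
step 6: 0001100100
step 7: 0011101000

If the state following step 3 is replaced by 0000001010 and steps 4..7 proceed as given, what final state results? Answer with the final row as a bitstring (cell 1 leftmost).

0010100000

state after step 3 := 0000001010
step 4: 0000010100
step 5: 0000101000
step 6: 0001010000
step 7: 0010100000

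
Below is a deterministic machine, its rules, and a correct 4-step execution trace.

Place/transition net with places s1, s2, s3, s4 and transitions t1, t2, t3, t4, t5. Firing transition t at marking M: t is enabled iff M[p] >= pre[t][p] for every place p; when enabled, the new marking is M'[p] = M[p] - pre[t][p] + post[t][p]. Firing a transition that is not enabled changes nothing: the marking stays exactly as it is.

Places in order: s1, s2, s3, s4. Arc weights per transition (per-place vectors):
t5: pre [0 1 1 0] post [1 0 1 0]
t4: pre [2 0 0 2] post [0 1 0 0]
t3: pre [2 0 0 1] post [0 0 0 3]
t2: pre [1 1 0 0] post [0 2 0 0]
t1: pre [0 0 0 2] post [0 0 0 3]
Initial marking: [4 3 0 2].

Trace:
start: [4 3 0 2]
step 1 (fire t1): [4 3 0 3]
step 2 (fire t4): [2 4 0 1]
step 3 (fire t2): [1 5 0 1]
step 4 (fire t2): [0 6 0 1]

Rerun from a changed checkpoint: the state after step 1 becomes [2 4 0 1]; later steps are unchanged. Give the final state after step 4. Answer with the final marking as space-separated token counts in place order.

state after step 1 := [2 4 0 1]
step 2 (fire t4): [2 4 0 1]
step 3 (fire t2): [1 5 0 1]
step 4 (fire t2): [0 6 0 1]

0 6 0 1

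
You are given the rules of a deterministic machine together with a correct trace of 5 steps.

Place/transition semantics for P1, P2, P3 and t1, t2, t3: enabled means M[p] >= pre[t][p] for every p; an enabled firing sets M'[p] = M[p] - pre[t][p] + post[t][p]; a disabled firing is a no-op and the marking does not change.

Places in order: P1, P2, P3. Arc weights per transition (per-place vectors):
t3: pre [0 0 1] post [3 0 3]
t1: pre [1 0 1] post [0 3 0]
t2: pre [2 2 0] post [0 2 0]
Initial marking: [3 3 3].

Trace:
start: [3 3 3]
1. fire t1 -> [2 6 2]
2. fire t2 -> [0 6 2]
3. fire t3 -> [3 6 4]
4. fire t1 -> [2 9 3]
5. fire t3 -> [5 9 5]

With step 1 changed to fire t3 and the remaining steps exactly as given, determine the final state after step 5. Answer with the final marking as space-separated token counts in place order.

(re-executing from step 1 with the substitution; state before step 1: [3 3 3])
1. fire t3 -> [6 3 5]
2. fire t2 -> [4 3 5]
3. fire t3 -> [7 3 7]
4. fire t1 -> [6 6 6]
5. fire t3 -> [9 6 8]

9 6 8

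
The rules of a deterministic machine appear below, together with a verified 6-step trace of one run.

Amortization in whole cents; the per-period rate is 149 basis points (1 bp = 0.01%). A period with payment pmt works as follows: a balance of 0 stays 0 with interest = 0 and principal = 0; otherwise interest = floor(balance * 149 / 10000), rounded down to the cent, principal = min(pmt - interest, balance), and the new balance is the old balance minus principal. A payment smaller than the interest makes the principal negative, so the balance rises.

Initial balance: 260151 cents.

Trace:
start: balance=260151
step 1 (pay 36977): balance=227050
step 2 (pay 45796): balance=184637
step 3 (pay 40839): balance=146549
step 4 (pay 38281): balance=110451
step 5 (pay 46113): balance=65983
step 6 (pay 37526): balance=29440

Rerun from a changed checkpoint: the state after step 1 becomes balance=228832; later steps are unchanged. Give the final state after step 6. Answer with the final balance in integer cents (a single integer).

31358

state after step 1 := balance=228832
step 2 (pay 45796): balance=186445
step 3 (pay 40839): balance=148384
step 4 (pay 38281): balance=112313
step 5 (pay 46113): balance=67873
step 6 (pay 37526): balance=31358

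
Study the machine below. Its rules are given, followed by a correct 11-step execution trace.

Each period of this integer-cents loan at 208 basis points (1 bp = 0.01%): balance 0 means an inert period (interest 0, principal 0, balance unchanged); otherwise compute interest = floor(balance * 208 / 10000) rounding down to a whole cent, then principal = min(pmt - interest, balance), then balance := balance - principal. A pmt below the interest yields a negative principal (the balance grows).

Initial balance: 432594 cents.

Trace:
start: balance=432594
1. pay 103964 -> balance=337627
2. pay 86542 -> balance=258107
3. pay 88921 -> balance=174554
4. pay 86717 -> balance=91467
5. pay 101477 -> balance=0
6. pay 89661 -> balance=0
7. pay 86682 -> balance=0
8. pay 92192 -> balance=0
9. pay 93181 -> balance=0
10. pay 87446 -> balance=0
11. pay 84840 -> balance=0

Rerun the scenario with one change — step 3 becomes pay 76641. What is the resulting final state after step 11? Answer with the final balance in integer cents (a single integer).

0

(re-executing from step 3 with the substitution; state before step 3: balance=258107)
3. pay 76641 -> balance=186834
4. pay 86717 -> balance=104003
5. pay 101477 -> balance=4689
6. pay 89661 -> balance=0
7. pay 86682 -> balance=0
8. pay 92192 -> balance=0
9. pay 93181 -> balance=0
10. pay 87446 -> balance=0
11. pay 84840 -> balance=0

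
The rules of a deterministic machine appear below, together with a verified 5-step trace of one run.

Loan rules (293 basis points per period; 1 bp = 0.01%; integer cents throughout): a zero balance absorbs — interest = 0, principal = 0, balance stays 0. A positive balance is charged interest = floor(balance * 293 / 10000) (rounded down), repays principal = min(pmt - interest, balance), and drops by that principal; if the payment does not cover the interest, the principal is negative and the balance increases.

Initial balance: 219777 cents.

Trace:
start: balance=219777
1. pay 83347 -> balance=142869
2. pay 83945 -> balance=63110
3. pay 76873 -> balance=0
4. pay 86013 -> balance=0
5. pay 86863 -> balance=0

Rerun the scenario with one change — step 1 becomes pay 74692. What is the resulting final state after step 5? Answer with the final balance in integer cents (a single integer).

(re-executing from step 1 with the substitution; state before step 1: balance=219777)
1. pay 74692 -> balance=151524
2. pay 83945 -> balance=72018
3. pay 76873 -> balance=0
4. pay 86013 -> balance=0
5. pay 86863 -> balance=0

0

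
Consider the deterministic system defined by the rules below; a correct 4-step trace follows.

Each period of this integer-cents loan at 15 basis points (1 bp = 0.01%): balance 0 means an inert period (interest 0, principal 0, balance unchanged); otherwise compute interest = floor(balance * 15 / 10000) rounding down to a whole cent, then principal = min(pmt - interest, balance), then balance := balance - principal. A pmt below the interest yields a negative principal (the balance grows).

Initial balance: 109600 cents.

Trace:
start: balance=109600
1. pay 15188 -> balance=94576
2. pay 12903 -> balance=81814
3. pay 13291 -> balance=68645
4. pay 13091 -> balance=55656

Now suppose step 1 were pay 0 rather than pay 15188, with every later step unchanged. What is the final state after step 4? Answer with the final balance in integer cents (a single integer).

(re-executing from step 1 with the substitution; state before step 1: balance=109600)
1. pay 0 -> balance=109764
2. pay 12903 -> balance=97025
3. pay 13291 -> balance=83879
4. pay 13091 -> balance=70913

70913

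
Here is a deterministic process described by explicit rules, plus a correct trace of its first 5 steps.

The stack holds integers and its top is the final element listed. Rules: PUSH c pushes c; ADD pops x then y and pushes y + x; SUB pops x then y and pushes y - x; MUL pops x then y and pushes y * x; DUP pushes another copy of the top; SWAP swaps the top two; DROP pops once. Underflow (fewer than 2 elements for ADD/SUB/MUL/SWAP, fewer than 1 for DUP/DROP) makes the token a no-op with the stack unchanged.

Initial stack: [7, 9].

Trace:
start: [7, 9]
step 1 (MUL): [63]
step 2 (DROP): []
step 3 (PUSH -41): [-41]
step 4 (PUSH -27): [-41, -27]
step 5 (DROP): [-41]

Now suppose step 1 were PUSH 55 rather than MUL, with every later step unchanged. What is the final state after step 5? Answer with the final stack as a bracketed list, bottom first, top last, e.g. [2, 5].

[7, 9, -41]

(re-executing from step 1 with the substitution; state before step 1: [7, 9])
step 1 (PUSH 55): [7, 9, 55]
step 2 (DROP): [7, 9]
step 3 (PUSH -41): [7, 9, -41]
step 4 (PUSH -27): [7, 9, -41, -27]
step 5 (DROP): [7, 9, -41]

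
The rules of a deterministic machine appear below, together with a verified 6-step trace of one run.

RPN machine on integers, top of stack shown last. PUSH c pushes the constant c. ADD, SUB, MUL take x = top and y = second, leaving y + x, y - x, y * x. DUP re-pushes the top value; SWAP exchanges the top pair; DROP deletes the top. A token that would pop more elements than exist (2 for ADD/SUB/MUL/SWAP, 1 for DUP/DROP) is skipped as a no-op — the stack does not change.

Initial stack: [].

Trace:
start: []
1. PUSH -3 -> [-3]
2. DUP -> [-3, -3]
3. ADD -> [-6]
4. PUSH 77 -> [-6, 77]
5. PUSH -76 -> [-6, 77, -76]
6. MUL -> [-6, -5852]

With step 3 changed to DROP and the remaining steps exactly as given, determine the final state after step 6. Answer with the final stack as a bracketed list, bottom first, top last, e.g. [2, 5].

[-3, -5852]

(re-executing from step 3 with the substitution; state before step 3: [-3, -3])
3. DROP -> [-3]
4. PUSH 77 -> [-3, 77]
5. PUSH -76 -> [-3, 77, -76]
6. MUL -> [-3, -5852]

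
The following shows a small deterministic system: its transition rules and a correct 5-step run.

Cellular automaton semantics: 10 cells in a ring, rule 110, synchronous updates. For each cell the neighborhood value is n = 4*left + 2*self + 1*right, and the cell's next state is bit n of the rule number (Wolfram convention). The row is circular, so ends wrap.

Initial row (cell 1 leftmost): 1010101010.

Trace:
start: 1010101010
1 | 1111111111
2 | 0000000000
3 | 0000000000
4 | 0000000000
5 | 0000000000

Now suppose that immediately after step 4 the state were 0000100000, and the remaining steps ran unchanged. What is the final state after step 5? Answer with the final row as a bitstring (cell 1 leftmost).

0001100000

state after step 4 := 0000100000
5 | 0001100000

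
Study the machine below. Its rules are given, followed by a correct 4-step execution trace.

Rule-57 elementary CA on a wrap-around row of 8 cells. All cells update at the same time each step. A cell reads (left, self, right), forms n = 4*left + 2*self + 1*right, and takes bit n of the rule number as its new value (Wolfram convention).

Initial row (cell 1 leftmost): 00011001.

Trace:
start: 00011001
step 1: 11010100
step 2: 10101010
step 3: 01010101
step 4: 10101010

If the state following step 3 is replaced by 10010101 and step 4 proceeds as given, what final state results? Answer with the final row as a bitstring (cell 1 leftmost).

state after step 3 := 10010101
step 4: 01001011

01001011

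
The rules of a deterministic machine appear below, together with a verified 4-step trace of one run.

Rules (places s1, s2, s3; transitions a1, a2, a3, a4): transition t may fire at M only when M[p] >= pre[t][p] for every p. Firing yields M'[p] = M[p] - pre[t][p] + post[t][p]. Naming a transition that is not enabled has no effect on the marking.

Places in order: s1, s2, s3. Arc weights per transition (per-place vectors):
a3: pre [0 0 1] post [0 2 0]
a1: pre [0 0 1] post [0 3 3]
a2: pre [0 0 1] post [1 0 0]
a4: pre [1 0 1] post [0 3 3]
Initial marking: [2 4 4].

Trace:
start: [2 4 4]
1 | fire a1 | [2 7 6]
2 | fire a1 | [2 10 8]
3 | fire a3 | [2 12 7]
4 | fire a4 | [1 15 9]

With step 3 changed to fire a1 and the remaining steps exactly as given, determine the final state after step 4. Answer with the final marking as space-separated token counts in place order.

1 16 12

(re-executing from step 3 with the substitution; state before step 3: [2 10 8])
3 | fire a1 | [2 13 10]
4 | fire a4 | [1 16 12]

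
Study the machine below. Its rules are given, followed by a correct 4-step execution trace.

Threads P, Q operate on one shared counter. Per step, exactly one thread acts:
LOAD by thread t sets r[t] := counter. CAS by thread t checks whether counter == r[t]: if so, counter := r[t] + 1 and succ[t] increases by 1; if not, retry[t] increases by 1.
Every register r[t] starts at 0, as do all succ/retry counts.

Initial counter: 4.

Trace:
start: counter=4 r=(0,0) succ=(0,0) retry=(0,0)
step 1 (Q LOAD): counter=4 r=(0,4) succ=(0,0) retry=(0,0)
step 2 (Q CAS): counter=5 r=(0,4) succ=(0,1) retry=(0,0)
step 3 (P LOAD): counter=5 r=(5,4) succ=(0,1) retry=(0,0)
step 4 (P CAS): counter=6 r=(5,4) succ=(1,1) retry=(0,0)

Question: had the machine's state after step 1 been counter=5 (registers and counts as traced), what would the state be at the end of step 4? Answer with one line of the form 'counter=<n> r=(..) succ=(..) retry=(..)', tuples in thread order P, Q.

counter=6 r=(5,4) succ=(1,0) retry=(0,1)

state after step 1 := counter=5 r=(0,4) succ=(0,0) retry=(0,0)
step 2 (Q CAS): counter=5 r=(0,4) succ=(0,0) retry=(0,1)
step 3 (P LOAD): counter=5 r=(5,4) succ=(0,0) retry=(0,1)
step 4 (P CAS): counter=6 r=(5,4) succ=(1,0) retry=(0,1)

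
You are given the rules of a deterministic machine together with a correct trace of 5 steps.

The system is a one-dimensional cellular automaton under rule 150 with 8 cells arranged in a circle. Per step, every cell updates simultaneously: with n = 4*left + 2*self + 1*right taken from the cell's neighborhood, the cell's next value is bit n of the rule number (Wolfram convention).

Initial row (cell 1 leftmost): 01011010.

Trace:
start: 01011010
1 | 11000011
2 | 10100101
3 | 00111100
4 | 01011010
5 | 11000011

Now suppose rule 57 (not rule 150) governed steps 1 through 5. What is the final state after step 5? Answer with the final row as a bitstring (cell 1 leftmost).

(re-executing steps 1..5 under rule 57; state before step 1: 01011010)
1 | 00110101
2 | 10101010
3 | 01010101
4 | 10101010
5 | 01010101

01010101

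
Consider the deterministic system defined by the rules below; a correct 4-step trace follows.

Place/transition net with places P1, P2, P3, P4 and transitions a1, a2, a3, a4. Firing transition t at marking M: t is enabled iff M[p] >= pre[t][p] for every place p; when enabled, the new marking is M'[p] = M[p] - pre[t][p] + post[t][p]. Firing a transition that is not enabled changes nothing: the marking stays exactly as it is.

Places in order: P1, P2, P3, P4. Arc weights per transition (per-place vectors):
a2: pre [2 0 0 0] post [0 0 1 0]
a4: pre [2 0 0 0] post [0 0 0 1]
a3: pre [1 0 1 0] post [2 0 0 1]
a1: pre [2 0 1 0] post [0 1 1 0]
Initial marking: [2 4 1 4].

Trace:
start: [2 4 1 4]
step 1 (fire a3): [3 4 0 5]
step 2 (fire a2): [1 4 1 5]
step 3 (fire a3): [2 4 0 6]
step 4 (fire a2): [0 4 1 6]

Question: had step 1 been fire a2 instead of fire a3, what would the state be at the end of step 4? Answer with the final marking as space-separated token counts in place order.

0 4 2 4

(re-executing from step 1 with the substitution; state before step 1: [2 4 1 4])
step 1 (fire a2): [0 4 2 4]
step 2 (fire a2): [0 4 2 4]
step 3 (fire a3): [0 4 2 4]
step 4 (fire a2): [0 4 2 4]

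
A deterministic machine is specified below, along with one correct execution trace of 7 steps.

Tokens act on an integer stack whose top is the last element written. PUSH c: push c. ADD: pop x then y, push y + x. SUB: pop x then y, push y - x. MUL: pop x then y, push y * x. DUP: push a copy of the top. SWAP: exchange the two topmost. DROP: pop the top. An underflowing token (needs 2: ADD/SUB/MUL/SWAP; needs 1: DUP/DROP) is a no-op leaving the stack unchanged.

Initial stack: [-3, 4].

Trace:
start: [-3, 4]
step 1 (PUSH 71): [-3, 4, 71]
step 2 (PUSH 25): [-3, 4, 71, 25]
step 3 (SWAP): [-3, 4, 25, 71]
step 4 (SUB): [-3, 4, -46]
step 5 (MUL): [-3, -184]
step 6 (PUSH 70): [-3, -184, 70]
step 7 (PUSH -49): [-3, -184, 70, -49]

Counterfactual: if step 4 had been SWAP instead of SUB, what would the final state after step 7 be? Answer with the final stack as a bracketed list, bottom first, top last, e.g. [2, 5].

[-3, 4, 1775, 70, -49]

(re-executing from step 4 with the substitution; state before step 4: [-3, 4, 25, 71])
step 4 (SWAP): [-3, 4, 71, 25]
step 5 (MUL): [-3, 4, 1775]
step 6 (PUSH 70): [-3, 4, 1775, 70]
step 7 (PUSH -49): [-3, 4, 1775, 70, -49]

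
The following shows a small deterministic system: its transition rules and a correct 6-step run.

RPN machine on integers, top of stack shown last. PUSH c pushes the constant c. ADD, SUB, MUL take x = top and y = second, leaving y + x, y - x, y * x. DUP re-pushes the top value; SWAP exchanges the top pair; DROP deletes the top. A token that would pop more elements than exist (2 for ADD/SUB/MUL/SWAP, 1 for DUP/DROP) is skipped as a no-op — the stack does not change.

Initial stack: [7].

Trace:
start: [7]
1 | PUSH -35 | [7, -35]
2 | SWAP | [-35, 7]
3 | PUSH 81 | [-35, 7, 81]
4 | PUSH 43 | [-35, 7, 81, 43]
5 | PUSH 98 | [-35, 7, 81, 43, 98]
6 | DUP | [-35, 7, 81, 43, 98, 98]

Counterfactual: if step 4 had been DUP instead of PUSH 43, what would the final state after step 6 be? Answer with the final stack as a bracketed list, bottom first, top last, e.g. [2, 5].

(re-executing from step 4 with the substitution; state before step 4: [-35, 7, 81])
4 | DUP | [-35, 7, 81, 81]
5 | PUSH 98 | [-35, 7, 81, 81, 98]
6 | DUP | [-35, 7, 81, 81, 98, 98]

[-35, 7, 81, 81, 98, 98]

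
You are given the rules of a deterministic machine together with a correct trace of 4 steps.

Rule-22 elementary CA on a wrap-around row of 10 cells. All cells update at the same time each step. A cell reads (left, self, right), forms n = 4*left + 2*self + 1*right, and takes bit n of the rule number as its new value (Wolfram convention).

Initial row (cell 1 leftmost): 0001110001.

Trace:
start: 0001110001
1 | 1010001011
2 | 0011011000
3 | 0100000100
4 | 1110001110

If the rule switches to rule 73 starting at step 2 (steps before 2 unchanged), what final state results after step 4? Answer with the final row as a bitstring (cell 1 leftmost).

(re-executing steps 2..4 under rule 73; state before step 2: 1010001011)
2 | 1000100010
3 | 0010001000
4 | 1000100011

1000100011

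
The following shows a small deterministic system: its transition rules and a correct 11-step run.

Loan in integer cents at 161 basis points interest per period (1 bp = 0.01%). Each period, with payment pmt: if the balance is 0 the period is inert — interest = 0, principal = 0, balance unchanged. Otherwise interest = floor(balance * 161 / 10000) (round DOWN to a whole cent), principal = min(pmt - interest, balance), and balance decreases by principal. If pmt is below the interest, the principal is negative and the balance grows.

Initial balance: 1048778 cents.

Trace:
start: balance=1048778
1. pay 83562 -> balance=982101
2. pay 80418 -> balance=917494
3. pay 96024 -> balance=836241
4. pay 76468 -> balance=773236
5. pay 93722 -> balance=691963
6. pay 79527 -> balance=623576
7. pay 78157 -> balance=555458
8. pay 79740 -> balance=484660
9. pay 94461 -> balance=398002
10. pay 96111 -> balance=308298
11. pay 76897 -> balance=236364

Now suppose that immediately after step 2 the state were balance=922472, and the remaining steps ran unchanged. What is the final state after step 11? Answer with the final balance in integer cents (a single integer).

state after step 2 := balance=922472
3. pay 96024 -> balance=841299
4. pay 76468 -> balance=778375
5. pay 93722 -> balance=697184
6. pay 79527 -> balance=628881
7. pay 78157 -> balance=560848
8. pay 79740 -> balance=490137
9. pay 94461 -> balance=403567
10. pay 96111 -> balance=313953
11. pay 76897 -> balance=242110

242110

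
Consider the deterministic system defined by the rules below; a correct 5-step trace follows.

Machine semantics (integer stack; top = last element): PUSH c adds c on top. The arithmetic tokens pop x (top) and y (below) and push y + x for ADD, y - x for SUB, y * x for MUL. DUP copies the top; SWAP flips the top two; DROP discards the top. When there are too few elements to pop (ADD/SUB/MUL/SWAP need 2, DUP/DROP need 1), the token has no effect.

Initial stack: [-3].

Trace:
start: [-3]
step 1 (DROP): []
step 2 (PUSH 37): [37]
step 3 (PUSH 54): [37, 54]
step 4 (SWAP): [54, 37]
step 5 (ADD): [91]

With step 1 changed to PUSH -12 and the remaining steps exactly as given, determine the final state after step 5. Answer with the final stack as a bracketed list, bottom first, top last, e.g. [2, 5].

(re-executing from step 1 with the substitution; state before step 1: [-3])
step 1 (PUSH -12): [-3, -12]
step 2 (PUSH 37): [-3, -12, 37]
step 3 (PUSH 54): [-3, -12, 37, 54]
step 4 (SWAP): [-3, -12, 54, 37]
step 5 (ADD): [-3, -12, 91]

[-3, -12, 91]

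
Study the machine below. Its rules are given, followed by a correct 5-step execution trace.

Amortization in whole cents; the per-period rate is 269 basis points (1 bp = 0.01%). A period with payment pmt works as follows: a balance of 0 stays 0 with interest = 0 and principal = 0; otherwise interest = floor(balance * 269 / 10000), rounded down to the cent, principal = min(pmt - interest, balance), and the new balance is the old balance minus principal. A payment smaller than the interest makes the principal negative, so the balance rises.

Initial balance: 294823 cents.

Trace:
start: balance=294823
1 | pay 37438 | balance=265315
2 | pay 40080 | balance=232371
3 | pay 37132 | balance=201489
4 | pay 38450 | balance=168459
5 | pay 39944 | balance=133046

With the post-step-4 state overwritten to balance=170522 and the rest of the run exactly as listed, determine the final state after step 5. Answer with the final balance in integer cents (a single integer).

state after step 4 := balance=170522
5 | pay 39944 | balance=135165

135165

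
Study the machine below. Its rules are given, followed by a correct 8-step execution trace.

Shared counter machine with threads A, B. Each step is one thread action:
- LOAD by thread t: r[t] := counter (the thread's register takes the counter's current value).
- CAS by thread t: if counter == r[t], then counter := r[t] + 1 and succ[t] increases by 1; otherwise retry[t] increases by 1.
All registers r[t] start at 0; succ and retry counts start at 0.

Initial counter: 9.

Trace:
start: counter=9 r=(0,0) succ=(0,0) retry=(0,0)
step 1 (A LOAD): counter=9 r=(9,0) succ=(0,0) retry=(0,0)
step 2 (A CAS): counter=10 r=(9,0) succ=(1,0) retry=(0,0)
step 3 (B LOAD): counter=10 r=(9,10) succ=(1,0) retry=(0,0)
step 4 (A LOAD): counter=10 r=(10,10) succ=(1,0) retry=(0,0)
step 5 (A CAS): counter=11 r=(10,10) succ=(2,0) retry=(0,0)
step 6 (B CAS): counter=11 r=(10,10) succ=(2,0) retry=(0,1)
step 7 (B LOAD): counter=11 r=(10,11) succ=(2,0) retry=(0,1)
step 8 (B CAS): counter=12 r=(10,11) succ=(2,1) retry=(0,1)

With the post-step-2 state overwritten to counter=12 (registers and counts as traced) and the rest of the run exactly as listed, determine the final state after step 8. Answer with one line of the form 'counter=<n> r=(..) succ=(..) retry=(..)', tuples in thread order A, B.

state after step 2 := counter=12 r=(9,0) succ=(1,0) retry=(0,0)
step 3 (B LOAD): counter=12 r=(9,12) succ=(1,0) retry=(0,0)
step 4 (A LOAD): counter=12 r=(12,12) succ=(1,0) retry=(0,0)
step 5 (A CAS): counter=13 r=(12,12) succ=(2,0) retry=(0,0)
step 6 (B CAS): counter=13 r=(12,12) succ=(2,0) retry=(0,1)
step 7 (B LOAD): counter=13 r=(12,13) succ=(2,0) retry=(0,1)
step 8 (B CAS): counter=14 r=(12,13) succ=(2,1) retry=(0,1)

counter=14 r=(12,13) succ=(2,1) retry=(0,1)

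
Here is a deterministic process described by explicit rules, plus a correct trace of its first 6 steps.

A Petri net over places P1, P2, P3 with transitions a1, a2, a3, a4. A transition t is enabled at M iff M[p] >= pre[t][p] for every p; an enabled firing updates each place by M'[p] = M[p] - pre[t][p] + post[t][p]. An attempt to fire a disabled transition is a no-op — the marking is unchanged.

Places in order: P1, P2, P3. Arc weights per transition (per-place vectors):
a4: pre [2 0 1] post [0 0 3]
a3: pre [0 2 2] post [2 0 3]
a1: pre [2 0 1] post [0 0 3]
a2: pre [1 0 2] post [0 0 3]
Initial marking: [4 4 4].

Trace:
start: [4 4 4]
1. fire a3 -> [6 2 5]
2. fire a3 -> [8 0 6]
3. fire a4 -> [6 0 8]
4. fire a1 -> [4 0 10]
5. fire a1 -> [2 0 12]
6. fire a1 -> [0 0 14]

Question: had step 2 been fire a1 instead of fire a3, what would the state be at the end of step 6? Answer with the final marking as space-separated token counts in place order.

0 2 11

(re-executing from step 2 with the substitution; state before step 2: [6 2 5])
2. fire a1 -> [4 2 7]
3. fire a4 -> [2 2 9]
4. fire a1 -> [0 2 11]
5. fire a1 -> [0 2 11]
6. fire a1 -> [0 2 11]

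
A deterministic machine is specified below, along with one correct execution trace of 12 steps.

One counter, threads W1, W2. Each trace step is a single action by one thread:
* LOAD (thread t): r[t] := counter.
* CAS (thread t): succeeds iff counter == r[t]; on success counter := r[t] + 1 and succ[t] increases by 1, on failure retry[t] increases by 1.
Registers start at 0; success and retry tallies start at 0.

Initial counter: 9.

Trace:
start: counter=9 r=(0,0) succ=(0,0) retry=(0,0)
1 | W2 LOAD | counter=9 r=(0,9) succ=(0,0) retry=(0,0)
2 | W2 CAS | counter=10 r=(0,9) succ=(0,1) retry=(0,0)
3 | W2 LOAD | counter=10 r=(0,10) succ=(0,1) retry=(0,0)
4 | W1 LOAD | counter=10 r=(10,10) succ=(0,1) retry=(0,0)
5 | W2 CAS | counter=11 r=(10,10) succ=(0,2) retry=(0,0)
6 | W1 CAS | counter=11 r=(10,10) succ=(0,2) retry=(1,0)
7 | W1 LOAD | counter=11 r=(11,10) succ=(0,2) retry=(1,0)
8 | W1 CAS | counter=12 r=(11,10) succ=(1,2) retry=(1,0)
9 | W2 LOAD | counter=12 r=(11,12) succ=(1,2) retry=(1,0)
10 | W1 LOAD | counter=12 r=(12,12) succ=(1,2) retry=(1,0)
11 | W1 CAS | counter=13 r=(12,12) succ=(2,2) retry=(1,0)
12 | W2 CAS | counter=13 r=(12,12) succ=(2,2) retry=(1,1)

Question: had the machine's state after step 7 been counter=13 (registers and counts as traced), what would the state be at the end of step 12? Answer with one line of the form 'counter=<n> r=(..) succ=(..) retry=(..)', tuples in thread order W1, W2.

state after step 7 := counter=13 r=(11,10) succ=(0,2) retry=(1,0)
8 | W1 CAS | counter=13 r=(11,10) succ=(0,2) retry=(2,0)
9 | W2 LOAD | counter=13 r=(11,13) succ=(0,2) retry=(2,0)
10 | W1 LOAD | counter=13 r=(13,13) succ=(0,2) retry=(2,0)
11 | W1 CAS | counter=14 r=(13,13) succ=(1,2) retry=(2,0)
12 | W2 CAS | counter=14 r=(13,13) succ=(1,2) retry=(2,1)

counter=14 r=(13,13) succ=(1,2) retry=(2,1)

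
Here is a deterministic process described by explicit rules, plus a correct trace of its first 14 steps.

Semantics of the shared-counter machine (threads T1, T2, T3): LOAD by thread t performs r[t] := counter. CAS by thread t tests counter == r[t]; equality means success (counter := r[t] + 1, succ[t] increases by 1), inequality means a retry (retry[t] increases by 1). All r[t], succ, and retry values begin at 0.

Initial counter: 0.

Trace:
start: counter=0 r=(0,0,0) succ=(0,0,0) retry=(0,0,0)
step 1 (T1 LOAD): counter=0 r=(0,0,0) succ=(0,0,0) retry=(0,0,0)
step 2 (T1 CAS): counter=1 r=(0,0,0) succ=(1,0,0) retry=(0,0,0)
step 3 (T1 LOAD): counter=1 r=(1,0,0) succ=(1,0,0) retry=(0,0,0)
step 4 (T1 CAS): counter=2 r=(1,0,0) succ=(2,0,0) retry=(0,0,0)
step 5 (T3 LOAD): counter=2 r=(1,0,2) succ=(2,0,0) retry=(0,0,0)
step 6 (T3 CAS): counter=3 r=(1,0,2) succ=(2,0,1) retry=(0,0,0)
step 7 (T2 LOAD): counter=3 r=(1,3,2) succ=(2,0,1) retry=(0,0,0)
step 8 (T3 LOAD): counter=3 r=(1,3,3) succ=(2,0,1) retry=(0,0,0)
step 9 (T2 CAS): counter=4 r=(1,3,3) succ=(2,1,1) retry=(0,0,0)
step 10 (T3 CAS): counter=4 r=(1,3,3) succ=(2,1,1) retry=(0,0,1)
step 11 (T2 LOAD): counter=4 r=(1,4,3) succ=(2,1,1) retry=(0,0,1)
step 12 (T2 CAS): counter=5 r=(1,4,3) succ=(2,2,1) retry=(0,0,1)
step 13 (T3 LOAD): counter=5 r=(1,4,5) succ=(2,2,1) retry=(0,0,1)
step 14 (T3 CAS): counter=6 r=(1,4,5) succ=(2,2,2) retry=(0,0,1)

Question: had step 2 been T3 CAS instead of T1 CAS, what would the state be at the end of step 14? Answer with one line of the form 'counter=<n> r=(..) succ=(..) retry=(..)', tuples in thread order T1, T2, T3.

(re-executing from step 2 with the substitution; state before step 2: counter=0 r=(0,0,0) succ=(0,0,0) retry=(0,0,0))
step 2 (T3 CAS): counter=1 r=(0,0,0) succ=(0,0,1) retry=(0,0,0)
step 3 (T1 LOAD): counter=1 r=(1,0,0) succ=(0,0,1) retry=(0,0,0)
step 4 (T1 CAS): counter=2 r=(1,0,0) succ=(1,0,1) retry=(0,0,0)
step 5 (T3 LOAD): counter=2 r=(1,0,2) succ=(1,0,1) retry=(0,0,0)
step 6 (T3 CAS): counter=3 r=(1,0,2) succ=(1,0,2) retry=(0,0,0)
step 7 (T2 LOAD): counter=3 r=(1,3,2) succ=(1,0,2) retry=(0,0,0)
step 8 (T3 LOAD): counter=3 r=(1,3,3) succ=(1,0,2) retry=(0,0,0)
step 9 (T2 CAS): counter=4 r=(1,3,3) succ=(1,1,2) retry=(0,0,0)
step 10 (T3 CAS): counter=4 r=(1,3,3) succ=(1,1,2) retry=(0,0,1)
step 11 (T2 LOAD): counter=4 r=(1,4,3) succ=(1,1,2) retry=(0,0,1)
step 12 (T2 CAS): counter=5 r=(1,4,3) succ=(1,2,2) retry=(0,0,1)
step 13 (T3 LOAD): counter=5 r=(1,4,5) succ=(1,2,2) retry=(0,0,1)
step 14 (T3 CAS): counter=6 r=(1,4,5) succ=(1,2,3) retry=(0,0,1)

counter=6 r=(1,4,5) succ=(1,2,3) retry=(0,0,1)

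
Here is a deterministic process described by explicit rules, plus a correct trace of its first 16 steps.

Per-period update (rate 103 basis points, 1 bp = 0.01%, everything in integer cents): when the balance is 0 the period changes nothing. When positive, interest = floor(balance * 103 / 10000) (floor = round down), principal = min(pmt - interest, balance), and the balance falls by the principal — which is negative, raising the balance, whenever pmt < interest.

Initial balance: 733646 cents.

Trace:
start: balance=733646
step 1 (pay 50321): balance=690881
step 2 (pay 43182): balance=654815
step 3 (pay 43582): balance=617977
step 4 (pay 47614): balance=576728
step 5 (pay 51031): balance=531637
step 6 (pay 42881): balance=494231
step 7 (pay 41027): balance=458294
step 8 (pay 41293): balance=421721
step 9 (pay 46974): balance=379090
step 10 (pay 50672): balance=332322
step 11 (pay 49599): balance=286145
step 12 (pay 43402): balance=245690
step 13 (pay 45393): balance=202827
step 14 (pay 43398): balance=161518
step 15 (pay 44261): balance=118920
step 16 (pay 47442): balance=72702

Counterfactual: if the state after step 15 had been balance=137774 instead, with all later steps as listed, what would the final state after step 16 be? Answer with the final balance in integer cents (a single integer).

91751

state after step 15 := balance=137774
step 16 (pay 47442): balance=91751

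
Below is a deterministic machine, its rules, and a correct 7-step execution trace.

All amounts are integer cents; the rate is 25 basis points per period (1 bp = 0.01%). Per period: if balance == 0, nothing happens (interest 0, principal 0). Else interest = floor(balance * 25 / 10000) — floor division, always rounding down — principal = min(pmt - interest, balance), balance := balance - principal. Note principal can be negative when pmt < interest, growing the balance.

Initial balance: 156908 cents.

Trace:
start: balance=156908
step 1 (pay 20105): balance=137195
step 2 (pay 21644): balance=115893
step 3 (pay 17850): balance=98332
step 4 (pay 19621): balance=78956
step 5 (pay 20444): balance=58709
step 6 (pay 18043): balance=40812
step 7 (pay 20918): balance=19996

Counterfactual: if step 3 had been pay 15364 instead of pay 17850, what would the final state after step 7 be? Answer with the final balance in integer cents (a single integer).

22508

(re-executing from step 3 with the substitution; state before step 3: balance=115893)
step 3 (pay 15364): balance=100818
step 4 (pay 19621): balance=81449
step 5 (pay 20444): balance=61208
step 6 (pay 18043): balance=43318
step 7 (pay 20918): balance=22508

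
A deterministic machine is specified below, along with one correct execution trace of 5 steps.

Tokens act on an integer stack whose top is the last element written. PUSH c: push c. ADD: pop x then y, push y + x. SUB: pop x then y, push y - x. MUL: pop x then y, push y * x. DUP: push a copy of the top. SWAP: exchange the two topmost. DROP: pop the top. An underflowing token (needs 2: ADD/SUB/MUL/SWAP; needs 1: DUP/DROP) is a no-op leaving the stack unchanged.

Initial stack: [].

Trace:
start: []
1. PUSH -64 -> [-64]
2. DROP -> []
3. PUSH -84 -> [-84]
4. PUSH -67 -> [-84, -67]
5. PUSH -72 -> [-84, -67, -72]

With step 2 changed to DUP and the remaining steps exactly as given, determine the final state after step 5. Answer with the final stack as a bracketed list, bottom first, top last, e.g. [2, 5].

(re-executing from step 2 with the substitution; state before step 2: [-64])
2. DUP -> [-64, -64]
3. PUSH -84 -> [-64, -64, -84]
4. PUSH -67 -> [-64, -64, -84, -67]
5. PUSH -72 -> [-64, -64, -84, -67, -72]

[-64, -64, -84, -67, -72]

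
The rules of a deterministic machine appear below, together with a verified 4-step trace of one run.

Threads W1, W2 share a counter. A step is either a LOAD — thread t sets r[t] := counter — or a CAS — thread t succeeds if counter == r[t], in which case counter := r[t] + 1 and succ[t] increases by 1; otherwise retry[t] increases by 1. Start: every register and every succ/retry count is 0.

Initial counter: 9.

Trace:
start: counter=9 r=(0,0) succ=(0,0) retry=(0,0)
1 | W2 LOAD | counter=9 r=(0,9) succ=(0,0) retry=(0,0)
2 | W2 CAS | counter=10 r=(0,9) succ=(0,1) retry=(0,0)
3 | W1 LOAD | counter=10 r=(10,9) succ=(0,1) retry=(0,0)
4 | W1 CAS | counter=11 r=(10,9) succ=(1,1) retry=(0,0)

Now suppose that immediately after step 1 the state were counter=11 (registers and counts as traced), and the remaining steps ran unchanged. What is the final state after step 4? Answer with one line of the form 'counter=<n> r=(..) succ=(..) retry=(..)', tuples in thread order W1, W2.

state after step 1 := counter=11 r=(0,9) succ=(0,0) retry=(0,0)
2 | W2 CAS | counter=11 r=(0,9) succ=(0,0) retry=(0,1)
3 | W1 LOAD | counter=11 r=(11,9) succ=(0,0) retry=(0,1)
4 | W1 CAS | counter=12 r=(11,9) succ=(1,0) retry=(0,1)

counter=12 r=(11,9) succ=(1,0) retry=(0,1)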